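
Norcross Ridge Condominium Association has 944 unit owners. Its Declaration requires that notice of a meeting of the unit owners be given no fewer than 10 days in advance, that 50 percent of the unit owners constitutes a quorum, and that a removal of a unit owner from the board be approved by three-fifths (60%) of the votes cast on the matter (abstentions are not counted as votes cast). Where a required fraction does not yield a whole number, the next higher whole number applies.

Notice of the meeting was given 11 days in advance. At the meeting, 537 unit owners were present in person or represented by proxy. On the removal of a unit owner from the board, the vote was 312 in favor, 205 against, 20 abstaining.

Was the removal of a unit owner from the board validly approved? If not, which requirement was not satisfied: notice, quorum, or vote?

Notice: 11 days given; 10 required. Satisfied.
Quorum: 50% of 944 = 472; 537 present. Satisfied.
Vote: requires three-fifths of the votes cast (537 − 20 abstaining = 517); 3/5 of 517 = 310.20, rounded up to 311, so 311 needed; 312 in favor. Satisfied.

Valid — all requirements satisfied.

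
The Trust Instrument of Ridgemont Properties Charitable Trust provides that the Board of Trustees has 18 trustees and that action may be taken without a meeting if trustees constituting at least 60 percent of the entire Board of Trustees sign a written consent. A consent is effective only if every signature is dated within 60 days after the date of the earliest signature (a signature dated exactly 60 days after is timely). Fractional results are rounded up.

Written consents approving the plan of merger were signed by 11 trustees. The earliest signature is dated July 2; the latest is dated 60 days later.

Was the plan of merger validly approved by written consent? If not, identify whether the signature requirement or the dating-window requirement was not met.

Effective — both the signature and dating-window requirements are satisfied.

Signatures required: at least 60 percent of 18 — 3/5 of 18 = 10.80, rounded up to 11, so 11 needed; 11 signed. Sufficient.
Dating window: the latest signature is 60 days after the earliest; the limit is 60 days. Within the window.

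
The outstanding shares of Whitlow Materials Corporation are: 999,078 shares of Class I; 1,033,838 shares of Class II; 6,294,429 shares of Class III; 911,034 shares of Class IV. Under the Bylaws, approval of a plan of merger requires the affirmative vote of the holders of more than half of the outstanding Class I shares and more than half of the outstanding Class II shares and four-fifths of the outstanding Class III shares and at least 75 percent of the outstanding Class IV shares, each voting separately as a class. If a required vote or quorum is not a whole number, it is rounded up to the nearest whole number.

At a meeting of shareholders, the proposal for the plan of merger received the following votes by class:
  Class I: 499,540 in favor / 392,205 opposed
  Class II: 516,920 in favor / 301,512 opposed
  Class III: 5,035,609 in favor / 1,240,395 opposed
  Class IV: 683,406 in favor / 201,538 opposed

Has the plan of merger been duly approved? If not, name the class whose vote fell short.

Approved — every class gave the required vote.

Class I: a majority of 999078 is 499540; 499,540 required, 499,540 in favor — approved.
Class II: a majority of 1033838 is 516920; 516,920 required, 516,920 in favor — approved.
Class III: 4/5 of 6294429 = 5035543.20, rounded up to 5035544; 5,035,544 required, 5,035,609 in favor — approved.
Class IV: 3/4 of 911034 = 683275.50, rounded up to 683276; 683,276 required, 683,406 in favor — approved.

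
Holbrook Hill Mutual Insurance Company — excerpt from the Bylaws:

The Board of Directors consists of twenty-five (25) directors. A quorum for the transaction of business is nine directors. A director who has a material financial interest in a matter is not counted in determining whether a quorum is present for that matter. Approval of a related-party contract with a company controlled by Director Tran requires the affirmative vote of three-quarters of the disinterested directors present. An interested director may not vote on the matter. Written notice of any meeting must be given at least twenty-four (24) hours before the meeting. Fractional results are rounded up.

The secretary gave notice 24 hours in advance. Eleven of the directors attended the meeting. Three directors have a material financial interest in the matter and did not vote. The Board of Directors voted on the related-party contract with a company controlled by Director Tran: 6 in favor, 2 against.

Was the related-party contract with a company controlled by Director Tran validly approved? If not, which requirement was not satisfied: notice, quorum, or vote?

Invalid — quorum requirement not satisfied.

Notice: 24 hours given; 24 required (24 ≥ 24). Satisfied.
Quorum: 11 present, but the 3 interested directors do not count, leaving 8. Quorum is 9. Not satisfied.
Vote: the related-party contract with a company controlled by Director Tran requires three-fourths of the disinterested directors present (11 − 3 = 8). 3/4 of 8 = 6, so 6 affirmative votes are needed; 6 voted in favor. Satisfied. (Moot — without a quorum no business can be validly transacted.)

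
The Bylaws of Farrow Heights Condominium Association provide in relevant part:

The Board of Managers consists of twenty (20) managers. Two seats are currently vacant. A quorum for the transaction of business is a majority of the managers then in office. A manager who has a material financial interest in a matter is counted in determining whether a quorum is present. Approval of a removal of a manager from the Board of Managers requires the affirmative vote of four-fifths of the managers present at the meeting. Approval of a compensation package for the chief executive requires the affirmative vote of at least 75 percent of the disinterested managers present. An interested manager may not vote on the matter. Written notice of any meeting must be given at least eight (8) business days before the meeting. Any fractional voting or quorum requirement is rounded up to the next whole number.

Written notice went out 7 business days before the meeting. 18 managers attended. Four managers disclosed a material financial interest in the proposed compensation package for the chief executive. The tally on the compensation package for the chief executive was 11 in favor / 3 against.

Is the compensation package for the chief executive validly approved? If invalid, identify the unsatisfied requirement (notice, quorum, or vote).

Invalid — notice requirement not satisfied.

Notice: 7 business days given; 8 required (7 < 8). Not satisfied.
Quorum: 18 present (interested managers count toward quorum); quorum is 10. Satisfied.
Vote: the compensation package for the chief executive requires three-fourths of the disinterested managers present (18 − 4 = 14). 3/4 of 14 = 10.50, rounded up to 11, so 11 affirmative votes are needed; 11 voted in favor. Satisfied.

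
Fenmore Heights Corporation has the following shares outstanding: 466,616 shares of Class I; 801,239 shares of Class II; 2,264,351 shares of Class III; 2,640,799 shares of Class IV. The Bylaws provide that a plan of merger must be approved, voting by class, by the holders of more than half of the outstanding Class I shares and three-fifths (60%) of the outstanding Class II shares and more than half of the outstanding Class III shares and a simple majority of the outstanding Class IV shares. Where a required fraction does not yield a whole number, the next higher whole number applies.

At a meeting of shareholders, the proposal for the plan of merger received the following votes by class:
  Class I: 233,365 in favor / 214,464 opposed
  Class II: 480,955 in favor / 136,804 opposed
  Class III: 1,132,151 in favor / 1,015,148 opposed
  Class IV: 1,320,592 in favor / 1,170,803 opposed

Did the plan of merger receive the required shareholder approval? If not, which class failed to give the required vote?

Not approved — the Class III shares did not give the required vote.

Class I: a majority of 466616 is 233309; 233,309 required, 233,365 in favor — approved.
Class II: 3/5 of 801239 = 480743.40, rounded up to 480744; 480,744 required, 480,955 in favor — approved.
Class III: a majority of 2264351 is 1132176; 1,132,176 required, 1,132,151 in favor — not approved.
Class IV: a majority of 2640799 is 1320400; 1,320,400 required, 1,320,592 in favor — approved.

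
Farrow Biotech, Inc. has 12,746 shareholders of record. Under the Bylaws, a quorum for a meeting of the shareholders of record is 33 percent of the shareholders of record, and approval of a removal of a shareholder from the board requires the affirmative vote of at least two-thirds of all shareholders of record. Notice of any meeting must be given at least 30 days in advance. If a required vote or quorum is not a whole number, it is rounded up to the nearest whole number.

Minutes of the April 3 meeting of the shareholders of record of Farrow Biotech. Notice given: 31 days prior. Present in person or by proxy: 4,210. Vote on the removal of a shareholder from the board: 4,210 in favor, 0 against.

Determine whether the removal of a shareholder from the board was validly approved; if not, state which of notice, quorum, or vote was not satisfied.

Notice: 31 days given; 30 required. Satisfied.
Quorum: 33% of 12,746 = 4,206.18, rounded up to 4,207; 4,210 present. Satisfied.
Vote: requires two-thirds of all shareholders of record (12,746); 2/3 of 12746 = 8497.33, rounded up to 8498, so 8,498 needed; 4,210 in favor. Not satisfied.

Invalid — vote requirement not satisfied.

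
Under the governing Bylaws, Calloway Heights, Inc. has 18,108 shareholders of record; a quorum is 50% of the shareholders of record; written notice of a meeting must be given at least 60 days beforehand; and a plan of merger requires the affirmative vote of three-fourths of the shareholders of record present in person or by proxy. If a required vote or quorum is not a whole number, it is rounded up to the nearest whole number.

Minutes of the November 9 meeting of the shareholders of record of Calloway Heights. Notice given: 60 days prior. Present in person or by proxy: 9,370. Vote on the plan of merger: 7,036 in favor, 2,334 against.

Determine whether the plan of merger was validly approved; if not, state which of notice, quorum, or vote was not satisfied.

Notice: 60 days given; 60 required. Satisfied.
Quorum: 50% of 18,108 = 9,054; 9,370 present. Satisfied.
Vote: requires three-fourths of those present (9,370); 3/4 of 9370 = 7027.50, rounded up to 7028, so 7,028 needed; 7,036 in favor. Satisfied.

Valid — all requirements satisfied.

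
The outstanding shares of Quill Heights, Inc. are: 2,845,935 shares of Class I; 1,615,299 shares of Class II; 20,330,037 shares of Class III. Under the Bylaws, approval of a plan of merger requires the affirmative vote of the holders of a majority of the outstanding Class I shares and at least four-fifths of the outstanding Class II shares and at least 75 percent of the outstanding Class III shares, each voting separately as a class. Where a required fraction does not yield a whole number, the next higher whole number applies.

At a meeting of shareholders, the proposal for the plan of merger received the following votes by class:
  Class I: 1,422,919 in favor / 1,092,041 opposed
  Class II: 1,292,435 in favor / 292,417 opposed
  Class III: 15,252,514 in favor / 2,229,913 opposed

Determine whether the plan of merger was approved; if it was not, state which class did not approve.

Class I: a majority of 2845935 is 1422968; 1,422,968 required, 1,422,919 in favor — not approved.
Class II: 4/5 of 1615299 = 1292239.20, rounded up to 1292240; 1,292,240 required, 1,292,435 in favor — approved.
Class III: 3/4 of 20330037 = 15247527.75, rounded up to 15247528; 15,247,528 required, 15,252,514 in favor — approved.

Not approved — the Class I shares did not give the required vote.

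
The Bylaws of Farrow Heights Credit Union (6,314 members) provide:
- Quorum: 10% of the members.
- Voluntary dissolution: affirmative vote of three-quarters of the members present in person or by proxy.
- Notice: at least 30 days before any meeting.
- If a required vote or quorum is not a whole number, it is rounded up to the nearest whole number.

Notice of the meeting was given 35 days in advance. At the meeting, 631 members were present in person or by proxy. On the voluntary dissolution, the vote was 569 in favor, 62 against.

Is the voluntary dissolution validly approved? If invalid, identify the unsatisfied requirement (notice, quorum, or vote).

Notice: 35 days given; 30 required. Satisfied.
Quorum: 10% of 6,314 = 631.40, rounded up to 632; 631 present. Not satisfied.
Vote: requires three-fourths of those present (631); 3/4 of 631 = 473.25, rounded up to 474, so 474 needed; 569 in favor. Satisfied.

Invalid — quorum requirement not satisfied.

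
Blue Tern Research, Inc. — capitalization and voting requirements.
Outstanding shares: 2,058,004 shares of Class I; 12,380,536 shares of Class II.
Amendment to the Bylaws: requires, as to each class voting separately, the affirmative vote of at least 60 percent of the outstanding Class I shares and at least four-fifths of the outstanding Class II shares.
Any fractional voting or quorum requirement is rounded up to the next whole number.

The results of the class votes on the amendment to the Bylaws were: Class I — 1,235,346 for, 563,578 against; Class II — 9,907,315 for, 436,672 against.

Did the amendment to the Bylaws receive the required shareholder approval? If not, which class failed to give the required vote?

Approved — every class gave the required vote.

Class I: 3/5 of 2058004 = 1234802.40, rounded up to 1234803; 1,234,803 required, 1,235,346 in favor — approved.
Class II: 4/5 of 12380536 = 9904428.80, rounded up to 9904429; 9,904,429 required, 9,907,315 in favor — approved.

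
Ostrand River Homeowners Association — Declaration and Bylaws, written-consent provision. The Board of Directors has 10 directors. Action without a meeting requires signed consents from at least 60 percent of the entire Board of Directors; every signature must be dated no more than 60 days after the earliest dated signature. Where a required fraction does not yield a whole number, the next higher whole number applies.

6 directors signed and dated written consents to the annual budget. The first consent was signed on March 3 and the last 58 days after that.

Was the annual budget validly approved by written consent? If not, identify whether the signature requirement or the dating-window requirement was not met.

Effective — both the signature and dating-window requirements are satisfied.

Signatures required: at least 60 percent of 10 — 3/5 of 10 = 6, so 6 needed; 6 signed. Sufficient.
Dating window: the latest signature is 58 days after the earliest; the limit is 60 days. Within the window.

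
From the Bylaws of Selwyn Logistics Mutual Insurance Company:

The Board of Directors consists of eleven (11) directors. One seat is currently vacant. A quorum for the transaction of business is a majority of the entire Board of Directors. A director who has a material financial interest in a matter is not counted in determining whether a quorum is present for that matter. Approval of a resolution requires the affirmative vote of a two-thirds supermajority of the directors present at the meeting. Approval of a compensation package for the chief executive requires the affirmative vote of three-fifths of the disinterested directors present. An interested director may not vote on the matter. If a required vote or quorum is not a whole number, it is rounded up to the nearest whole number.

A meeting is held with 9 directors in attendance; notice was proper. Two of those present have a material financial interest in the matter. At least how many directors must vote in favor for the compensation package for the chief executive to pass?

5

The compensation package for the chief executive requires three-fifths of the disinterested directors present (9 − 2 = 7).
3/5 of 7 = 4.20, rounded up to 5.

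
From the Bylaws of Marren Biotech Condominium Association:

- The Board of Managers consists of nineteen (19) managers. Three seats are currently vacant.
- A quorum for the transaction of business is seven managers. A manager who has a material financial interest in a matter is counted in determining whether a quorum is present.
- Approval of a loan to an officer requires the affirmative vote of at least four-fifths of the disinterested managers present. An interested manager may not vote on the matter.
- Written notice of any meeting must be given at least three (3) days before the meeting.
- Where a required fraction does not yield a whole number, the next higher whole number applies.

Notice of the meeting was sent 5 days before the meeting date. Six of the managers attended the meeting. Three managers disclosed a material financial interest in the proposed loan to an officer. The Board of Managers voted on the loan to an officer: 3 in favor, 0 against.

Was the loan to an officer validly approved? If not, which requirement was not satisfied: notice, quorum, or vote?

Notice: 5 days given; 3 required (5 ≥ 3). Satisfied.
Quorum: 6 present (interested managers count toward quorum); quorum is 7. Not satisfied.
Vote: the loan to an officer requires four-fifths of the disinterested managers present (6 − 3 = 3). 4/5 of 3 = 2.40, rounded up to 3, so 3 affirmative votes are needed; 3 voted in favor. Satisfied. (Moot — without a quorum no business can be validly transacted.)

Invalid — quorum requirement not satisfied.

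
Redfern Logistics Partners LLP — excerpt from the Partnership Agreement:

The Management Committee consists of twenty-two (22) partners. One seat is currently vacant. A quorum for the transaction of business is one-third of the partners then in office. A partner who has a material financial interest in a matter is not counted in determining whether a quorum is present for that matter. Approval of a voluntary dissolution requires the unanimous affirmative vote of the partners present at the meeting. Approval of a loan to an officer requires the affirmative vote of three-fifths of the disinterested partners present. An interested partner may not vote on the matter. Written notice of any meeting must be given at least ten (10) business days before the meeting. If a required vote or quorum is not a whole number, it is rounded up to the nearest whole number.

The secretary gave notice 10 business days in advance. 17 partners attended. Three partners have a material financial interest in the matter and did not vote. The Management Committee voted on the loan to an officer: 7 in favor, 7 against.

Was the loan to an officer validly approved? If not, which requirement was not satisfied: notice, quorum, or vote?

Invalid — vote requirement not satisfied.

Notice: 10 business days given; 10 required (10 ≥ 10). Satisfied.
Quorum: 17 present, but the 3 interested partners do not count, leaving 14. Quorum is 7. Satisfied.
Vote: the loan to an officer requires three-fifths of the disinterested partners present (17 − 3 = 14). 3/5 of 14 = 8.40, rounded up to 9, so 9 affirmative votes are needed; 7 voted in favor. Not satisfied.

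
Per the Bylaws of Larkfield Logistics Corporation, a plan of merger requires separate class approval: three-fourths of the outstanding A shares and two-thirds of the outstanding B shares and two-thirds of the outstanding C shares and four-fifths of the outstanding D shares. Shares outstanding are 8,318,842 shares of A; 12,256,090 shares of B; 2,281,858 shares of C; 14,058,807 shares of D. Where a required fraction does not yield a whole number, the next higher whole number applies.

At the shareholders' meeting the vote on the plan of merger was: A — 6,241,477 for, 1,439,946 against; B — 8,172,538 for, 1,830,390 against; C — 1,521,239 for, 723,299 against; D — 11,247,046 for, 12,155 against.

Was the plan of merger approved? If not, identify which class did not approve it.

A: 3/4 of 8318842 = 6239131.50, rounded up to 6239132; 6,239,132 required, 6,241,477 in favor — approved.
B: 2/3 of 12256090 = 8170726.67, rounded up to 8170727; 8,170,727 required, 8,172,538 in favor — approved.
C: 2/3 of 2281858 = 1521238.67, rounded up to 1521239; 1,521,239 required, 1,521,239 in favor — approved.
D: 4/5 of 14058807 = 11247045.60, rounded up to 11247046; 11,247,046 required, 11,247,046 in favor — approved.

Approved — every class gave the required vote.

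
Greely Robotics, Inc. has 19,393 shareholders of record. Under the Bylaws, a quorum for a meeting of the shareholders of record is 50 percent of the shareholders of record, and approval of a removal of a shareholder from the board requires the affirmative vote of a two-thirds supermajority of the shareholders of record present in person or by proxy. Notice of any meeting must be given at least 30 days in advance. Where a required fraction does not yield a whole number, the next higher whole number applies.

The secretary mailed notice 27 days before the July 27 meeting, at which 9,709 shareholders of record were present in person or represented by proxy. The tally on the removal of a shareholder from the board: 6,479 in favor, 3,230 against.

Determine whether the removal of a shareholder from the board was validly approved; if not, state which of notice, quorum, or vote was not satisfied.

Invalid — notice requirement not satisfied.

Notice: 27 days given; 30 required. Not satisfied.
Quorum: 50% of 19,393 = 9,696.50, rounded up to 9,697; 9,709 present. Satisfied.
Vote: requires two-thirds of those present (9,709); 2/3 of 9709 = 6472.67, rounded up to 6473, so 6,473 needed; 6,479 in favor. Satisfied.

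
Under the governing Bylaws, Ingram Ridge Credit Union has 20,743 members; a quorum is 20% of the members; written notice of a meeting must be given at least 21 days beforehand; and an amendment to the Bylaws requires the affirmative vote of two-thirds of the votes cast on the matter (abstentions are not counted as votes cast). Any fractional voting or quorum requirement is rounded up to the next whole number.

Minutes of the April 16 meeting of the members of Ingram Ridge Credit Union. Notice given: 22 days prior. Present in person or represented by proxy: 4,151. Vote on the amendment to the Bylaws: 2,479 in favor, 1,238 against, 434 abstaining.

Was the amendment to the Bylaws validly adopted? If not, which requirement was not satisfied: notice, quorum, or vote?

Valid — all requirements satisfied.

Notice: 22 days given; 21 required. Satisfied.
Quorum: 20% of 20,743 = 4,148.60, rounded up to 4,149; 4,151 present. Satisfied.
Vote: requires two-thirds of the votes cast (4,151 − 434 abstaining = 3,717); 2/3 of 3717 = 2478, so 2,478 needed; 2,479 in favor. Satisfied.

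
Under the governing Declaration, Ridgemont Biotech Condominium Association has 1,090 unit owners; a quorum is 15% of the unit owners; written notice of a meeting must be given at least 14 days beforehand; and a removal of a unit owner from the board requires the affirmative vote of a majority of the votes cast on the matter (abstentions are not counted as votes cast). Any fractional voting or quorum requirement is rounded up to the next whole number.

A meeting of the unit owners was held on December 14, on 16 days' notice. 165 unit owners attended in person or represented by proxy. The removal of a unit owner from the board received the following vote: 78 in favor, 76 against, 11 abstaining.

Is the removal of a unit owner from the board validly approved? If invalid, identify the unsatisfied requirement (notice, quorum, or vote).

Notice: 16 days given; 14 required. Satisfied.
Quorum: 15% of 1,090 = 163.50, rounded up to 164; 165 present. Satisfied.
Vote: requires a majority of the votes cast (165 − 11 abstaining = 154); a majority of 154 is 78, so 78 needed; 78 in favor. Satisfied.

Valid — all requirements satisfied.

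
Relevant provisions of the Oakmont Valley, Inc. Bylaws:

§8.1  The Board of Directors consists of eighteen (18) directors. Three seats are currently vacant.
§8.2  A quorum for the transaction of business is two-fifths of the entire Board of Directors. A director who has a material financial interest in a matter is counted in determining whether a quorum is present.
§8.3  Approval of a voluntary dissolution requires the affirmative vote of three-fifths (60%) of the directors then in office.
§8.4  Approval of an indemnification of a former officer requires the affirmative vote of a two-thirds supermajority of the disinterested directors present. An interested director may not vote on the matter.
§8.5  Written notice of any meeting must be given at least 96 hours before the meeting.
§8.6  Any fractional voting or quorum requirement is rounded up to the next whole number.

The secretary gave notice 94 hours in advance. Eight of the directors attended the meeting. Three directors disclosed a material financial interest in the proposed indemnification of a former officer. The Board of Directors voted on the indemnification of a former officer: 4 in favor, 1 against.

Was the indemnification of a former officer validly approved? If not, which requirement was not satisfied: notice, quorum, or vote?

Invalid — notice requirement not satisfied.

Notice: 94 hours given; 96 required (94 < 96). Not satisfied.
Quorum: 8 present (interested directors count toward quorum); quorum is 8. Satisfied.
Vote: the indemnification of a former officer requires two-thirds of the disinterested directors present (8 − 3 = 5). 2/3 of 5 = 3.33, rounded up to 4, so 4 affirmative votes are needed; 4 voted in favor. Satisfied.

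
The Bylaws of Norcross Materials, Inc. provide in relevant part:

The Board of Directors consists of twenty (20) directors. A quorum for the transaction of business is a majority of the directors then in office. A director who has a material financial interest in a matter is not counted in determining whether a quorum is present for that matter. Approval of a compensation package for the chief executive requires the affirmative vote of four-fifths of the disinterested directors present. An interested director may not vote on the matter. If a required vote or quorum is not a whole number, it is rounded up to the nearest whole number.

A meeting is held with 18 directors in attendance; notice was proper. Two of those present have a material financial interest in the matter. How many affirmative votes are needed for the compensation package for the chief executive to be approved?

13

The compensation package for the chief executive requires four-fifths of the disinterested directors present (18 − 2 = 16).
4/5 of 16 = 12.80, rounded up to 13.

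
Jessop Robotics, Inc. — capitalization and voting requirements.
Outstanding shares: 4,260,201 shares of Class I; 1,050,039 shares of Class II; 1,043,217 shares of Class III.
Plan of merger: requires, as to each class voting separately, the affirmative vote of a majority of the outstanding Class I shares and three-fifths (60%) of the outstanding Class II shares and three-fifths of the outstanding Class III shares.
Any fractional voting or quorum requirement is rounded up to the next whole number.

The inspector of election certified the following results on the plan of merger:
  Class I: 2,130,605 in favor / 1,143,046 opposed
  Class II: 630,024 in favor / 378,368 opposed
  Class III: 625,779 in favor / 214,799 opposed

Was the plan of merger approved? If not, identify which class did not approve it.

Not approved — the Class III shares did not give the required vote.

Class I: a majority of 4260201 is 2130101; 2,130,101 required, 2,130,605 in favor — approved.
Class II: 3/5 of 1050039 = 630023.40, rounded up to 630024; 630,024 required, 630,024 in favor — approved.
Class III: 3/5 of 1043217 = 625930.20, rounded up to 625931; 625,931 required, 625,779 in favor — not approved.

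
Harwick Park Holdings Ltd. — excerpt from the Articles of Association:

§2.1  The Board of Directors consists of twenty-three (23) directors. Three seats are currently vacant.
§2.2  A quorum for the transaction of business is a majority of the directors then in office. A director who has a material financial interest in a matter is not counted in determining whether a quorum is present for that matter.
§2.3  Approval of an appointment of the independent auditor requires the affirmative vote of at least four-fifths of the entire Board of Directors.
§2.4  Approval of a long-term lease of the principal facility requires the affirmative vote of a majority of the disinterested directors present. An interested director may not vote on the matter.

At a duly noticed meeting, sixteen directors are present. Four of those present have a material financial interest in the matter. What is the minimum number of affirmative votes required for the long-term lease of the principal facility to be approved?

The long-term lease of the principal facility requires a majority of the disinterested directors present (16 − 4 = 12).
A majority of 12 is 7.

7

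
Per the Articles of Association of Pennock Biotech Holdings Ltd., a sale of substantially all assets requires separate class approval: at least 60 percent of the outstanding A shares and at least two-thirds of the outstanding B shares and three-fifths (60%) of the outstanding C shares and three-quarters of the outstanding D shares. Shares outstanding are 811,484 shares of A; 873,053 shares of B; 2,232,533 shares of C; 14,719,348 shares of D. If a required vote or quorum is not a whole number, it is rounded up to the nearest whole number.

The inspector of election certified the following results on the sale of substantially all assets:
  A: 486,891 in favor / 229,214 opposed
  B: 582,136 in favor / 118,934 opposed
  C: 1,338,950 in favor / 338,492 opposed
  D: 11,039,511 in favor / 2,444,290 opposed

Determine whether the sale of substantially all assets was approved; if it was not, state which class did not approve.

A: 3/5 of 811484 = 486890.40, rounded up to 486891; 486,891 required, 486,891 in favor — approved.
B: 2/3 of 873053 = 582035.33, rounded up to 582036; 582,036 required, 582,136 in favor — approved.
C: 3/5 of 2232533 = 1339519.80, rounded up to 1339520; 1,339,520 required, 1,338,950 in favor — not approved.
D: 3/4 of 14719348 = 11039511; 11,039,511 required, 11,039,511 in favor — approved.

Not approved — the C shares did not give the required vote.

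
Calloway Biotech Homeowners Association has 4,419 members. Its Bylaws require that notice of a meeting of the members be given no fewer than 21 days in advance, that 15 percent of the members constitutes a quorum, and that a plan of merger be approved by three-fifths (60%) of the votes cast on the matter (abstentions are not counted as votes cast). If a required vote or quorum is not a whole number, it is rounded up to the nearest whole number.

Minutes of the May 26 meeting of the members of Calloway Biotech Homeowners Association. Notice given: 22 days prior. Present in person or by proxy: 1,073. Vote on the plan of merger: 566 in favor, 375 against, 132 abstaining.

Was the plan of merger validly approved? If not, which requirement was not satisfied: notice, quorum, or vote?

Notice: 22 days given; 21 required. Satisfied.
Quorum: 15% of 4,419 = 662.85, rounded up to 663; 1,073 present. Satisfied.
Vote: requires three-fifths of the votes cast (1,073 − 132 abstaining = 941); 3/5 of 941 = 564.60, rounded up to 565, so 565 needed; 566 in favor. Satisfied.

Valid — all requirements satisfied.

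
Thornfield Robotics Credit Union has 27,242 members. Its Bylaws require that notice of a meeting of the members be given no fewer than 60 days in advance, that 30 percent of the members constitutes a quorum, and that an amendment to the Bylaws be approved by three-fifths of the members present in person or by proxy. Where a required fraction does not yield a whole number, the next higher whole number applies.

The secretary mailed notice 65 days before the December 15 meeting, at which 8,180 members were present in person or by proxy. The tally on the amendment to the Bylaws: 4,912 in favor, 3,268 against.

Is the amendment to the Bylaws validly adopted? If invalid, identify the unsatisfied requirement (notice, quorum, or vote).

Notice: 65 days given; 60 required. Satisfied.
Quorum: 30% of 27,242 = 8,172.60, rounded up to 8,173; 8,180 present. Satisfied.
Vote: requires three-fifths of those present (8,180); 3/5 of 8180 = 4908, so 4,908 needed; 4,912 in favor. Satisfied.

Valid — all requirements satisfied.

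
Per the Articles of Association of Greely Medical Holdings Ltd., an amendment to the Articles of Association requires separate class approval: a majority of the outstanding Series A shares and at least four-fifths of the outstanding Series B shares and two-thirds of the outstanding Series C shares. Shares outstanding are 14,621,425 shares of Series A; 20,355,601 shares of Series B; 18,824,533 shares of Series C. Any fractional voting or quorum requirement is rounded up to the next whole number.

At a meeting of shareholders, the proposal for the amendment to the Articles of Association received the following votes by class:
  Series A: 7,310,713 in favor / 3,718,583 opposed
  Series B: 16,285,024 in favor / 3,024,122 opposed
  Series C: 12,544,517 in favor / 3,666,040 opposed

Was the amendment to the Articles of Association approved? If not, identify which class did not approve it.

Series A: a majority of 14621425 is 7310713; 7,310,713 required, 7,310,713 in favor — approved.
Series B: 4/5 of 20355601 = 16284480.80, rounded up to 16284481; 16,284,481 required, 16,285,024 in favor — approved.
Series C: 2/3 of 18824533 = 12549688.67, rounded up to 12549689; 12,549,689 required, 12,544,517 in favor — not approved.

Not approved — the Series C shares did not give the required vote.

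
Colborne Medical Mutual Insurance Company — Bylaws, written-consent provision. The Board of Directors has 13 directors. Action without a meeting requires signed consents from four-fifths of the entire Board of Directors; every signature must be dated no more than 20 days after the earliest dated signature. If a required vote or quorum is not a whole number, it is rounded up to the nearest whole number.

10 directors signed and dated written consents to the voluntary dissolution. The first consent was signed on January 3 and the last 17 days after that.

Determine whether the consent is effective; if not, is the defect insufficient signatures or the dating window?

Signatures required: four-fifths of 13 — 4/5 of 13 = 10.40, rounded up to 11, so 11 needed; 10 signed. Insufficient.
Dating window: the latest signature is 17 days after the earliest; the limit is 20 days. Within the window.

Not effective — insufficient signatures.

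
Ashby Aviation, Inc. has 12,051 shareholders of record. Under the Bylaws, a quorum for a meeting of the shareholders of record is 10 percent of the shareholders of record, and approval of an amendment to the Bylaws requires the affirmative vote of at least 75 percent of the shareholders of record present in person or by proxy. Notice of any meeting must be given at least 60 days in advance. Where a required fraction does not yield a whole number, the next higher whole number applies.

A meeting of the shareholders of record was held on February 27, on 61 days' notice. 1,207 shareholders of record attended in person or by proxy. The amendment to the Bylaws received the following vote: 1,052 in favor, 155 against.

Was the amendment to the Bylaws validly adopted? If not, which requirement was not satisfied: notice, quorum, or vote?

Notice: 61 days given; 60 required. Satisfied.
Quorum: 10% of 12,051 = 1,205.10, rounded up to 1,206; 1,207 present. Satisfied.
Vote: requires three-fourths of those present (1,207); 3/4 of 1207 = 905.25, rounded up to 906, so 906 needed; 1,052 in favor. Satisfied.

Valid — all requirements satisfied.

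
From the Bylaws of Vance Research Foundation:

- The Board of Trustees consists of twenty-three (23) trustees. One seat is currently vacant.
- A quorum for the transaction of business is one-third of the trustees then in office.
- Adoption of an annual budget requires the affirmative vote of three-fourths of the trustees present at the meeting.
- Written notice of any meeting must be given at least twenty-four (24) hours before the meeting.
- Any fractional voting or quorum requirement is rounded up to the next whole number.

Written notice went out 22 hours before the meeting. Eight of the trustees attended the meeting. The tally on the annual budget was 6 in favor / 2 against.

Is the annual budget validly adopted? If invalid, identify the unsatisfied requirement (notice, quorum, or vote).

Invalid — notice requirement not satisfied.

Notice: 22 hours given; 24 required (22 < 24). Not satisfied.
Quorum: 8 present; quorum is 8. Satisfied.
Vote: the annual budget requires three-fourths of the trustees present (8). 3/4 of 8 = 6, so 6 affirmative votes are needed; 6 voted in favor. Satisfied.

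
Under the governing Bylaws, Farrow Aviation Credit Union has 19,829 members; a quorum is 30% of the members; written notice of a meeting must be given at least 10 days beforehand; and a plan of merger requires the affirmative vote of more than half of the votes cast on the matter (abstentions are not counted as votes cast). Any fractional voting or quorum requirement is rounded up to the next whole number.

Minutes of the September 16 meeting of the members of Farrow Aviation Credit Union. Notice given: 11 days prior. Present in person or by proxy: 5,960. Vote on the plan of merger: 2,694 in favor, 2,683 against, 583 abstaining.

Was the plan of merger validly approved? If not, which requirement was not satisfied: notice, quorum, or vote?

Notice: 11 days given; 10 required. Satisfied.
Quorum: 30% of 19,829 = 5,948.70, rounded up to 5,949; 5,960 present. Satisfied.
Vote: requires a majority of the votes cast (5,960 − 583 abstaining = 5,377); a majority of 5377 is 2689, so 2,689 needed; 2,694 in favor. Satisfied.

Valid — all requirements satisfied.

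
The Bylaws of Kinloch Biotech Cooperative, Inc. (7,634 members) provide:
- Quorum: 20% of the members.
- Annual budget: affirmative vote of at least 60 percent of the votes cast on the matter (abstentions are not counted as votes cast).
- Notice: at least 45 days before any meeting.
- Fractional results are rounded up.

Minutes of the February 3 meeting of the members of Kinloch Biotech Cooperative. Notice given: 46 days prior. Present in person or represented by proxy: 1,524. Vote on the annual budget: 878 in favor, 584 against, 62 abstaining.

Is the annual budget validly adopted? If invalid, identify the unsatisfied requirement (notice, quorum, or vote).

Invalid — quorum requirement not satisfied.

Notice: 46 days given; 45 required. Satisfied.
Quorum: 20% of 7,634 = 1,526.80, rounded up to 1,527; 1,524 present. Not satisfied.
Vote: requires three-fifths of the votes cast (1,524 − 62 abstaining = 1,462); 3/5 of 1462 = 877.20, rounded up to 878, so 878 needed; 878 in favor. Satisfied.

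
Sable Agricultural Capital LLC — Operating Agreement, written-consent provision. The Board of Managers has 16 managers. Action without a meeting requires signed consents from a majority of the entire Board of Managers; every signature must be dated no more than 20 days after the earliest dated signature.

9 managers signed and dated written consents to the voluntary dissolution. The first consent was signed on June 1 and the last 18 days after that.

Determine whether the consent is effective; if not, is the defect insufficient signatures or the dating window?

Signatures required: a majority of 16 — a majority of 16 is 9, so 9 needed; 9 signed. Sufficient.
Dating window: the latest signature is 18 days after the earliest; the limit is 20 days. Within the window.

Effective — both the signature and dating-window requirements are satisfied.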